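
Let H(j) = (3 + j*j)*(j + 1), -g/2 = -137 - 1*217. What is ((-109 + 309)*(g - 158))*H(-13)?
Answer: -227040000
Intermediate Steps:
g = 708 (g = -2*(-137 - 1*217) = -2*(-137 - 217) = -2*(-354) = 708)
H(j) = (1 + j)*(3 + j²) (H(j) = (3 + j²)*(1 + j) = (1 + j)*(3 + j²))
((-109 + 309)*(g - 158))*H(-13) = ((-109 + 309)*(708 - 158))*(3 + (-13)² + (-13)³ + 3*(-13)) = (200*550)*(3 + 169 - 2197 - 39) = 110000*(-2064) = -227040000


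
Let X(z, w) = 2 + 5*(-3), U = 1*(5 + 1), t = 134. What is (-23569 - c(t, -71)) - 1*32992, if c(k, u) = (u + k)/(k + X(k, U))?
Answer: -6843944/121 ≈ -56562.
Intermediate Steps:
U = 6 (U = 1*6 = 6)
X(z, w) = -13 (X(z, w) = 2 - 15 = -13)
c(k, u) = (k + u)/(-13 + k) (c(k, u) = (u + k)/(k - 13) = (k + u)/(-13 + k))
(-23569 - c(t, -71)) - 1*32992 = (-23569 - (134 - 71)/(-13 + 134)) - 1*32992 = (-23569 - 63/121) - 32992 = -2851912/121 - 32992 = -6843944/121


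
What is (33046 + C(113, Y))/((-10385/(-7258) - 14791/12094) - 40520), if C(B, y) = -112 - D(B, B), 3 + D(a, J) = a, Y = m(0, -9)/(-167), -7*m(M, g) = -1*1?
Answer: -360154167956/444594565991 ≈ -0.81007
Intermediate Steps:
m(M, g) = ⅐ (m(M, g) = -(-1)/7 = -⅐*(-1) = ⅐)
Y = -1/1169 (Y = (⅐)/(-167) = (⅐)*(-1/167) = -1/1169 ≈ -0.00085543)
D(a, J) = -3 + a
C(B, y) = -109 - B (C(B, y) = -112 - (-3 + B) = -112 + (3 - B) = -109 - B)
(33046 + C(113, Y))/((-10385/(-7258) - 14791/12094) - 40520) = (33046 + (-109 - 1*113))/((-10385/(-7258) - 14791/12094) - 40520) = (33046 + (-109 - 113))/((-10385*(-1/7258) - 14791*1/12094) - 40520) = (33046 - 222)/((10385/7258 - 14791/12094) - 40520) = 32824/(4560778/21944563 - 40520) = 32824/(-889189131982/21944563) = 32824*(-21944563/889189131982) = -360154167956/444594565991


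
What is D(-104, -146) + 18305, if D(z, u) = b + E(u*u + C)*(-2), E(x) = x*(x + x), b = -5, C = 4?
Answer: -1818151300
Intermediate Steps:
E(x) = 2*x**2 (E(x) = x*(2*x) = 2*x**2)
D(z, u) = -5 - 4*(4 + u**2)**2 (D(z, u) = -5 + (2*(u*u + 4)**2)*(-2) = -5 + (2*(u**2 + 4)**2)*(-2) = -5 + (2*(4 + u**2)**2)*(-2) = -5 - 4*(4 + u**2)**2)
D(-104, -146) + 18305 = (-5 - 4*(4 + (-146)**2)**2) + 18305 = (-5 - 4*(4 + 21316)**2) + 18305 = (-5 - 4*21320**2) + 18305 = (-5 - 4*454542400) + 18305 = (-5 - 1818169600) + 18305 = -1818169605 + 18305 = -1818151300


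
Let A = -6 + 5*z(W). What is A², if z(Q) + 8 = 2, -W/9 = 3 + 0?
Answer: 1296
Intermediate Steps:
W = -27 (W = -9*(3 + 0) = -9*3 = -27)
z(Q) = -6 (z(Q) = -8 + 2 = -6)
A = -36 (A = -6 + 5*(-6) = -6 - 30 = -36)
A² = (-36)² = 1296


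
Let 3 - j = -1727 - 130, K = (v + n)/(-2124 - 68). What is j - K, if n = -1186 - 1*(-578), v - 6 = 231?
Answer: 4076749/2192 ≈ 1859.8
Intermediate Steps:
v = 237 (v = 6 + 231 = 237)
n = -608 (n = -1186 + 578 = -608)
K = 371/2192 (K = (237 - 608)/(-2124 - 68) = -371/(-2192) = -371*(-1/2192) = 371/2192 ≈ 0.16925)
j = 1860 (j = 3 - (-1727 - 130) = 3 - 1*(-1857) = 3 + 1857 = 1860)
j - K = 1860 - 1*371/2192 = 1860 - 371/2192 = 4076749/2192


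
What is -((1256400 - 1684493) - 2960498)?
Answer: 3388591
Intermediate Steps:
-((1256400 - 1684493) - 2960498) = -(-428093 - 2960498) = -1*(-3388591) = 3388591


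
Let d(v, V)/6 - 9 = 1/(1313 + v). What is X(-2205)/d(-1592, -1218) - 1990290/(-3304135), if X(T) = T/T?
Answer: 2059708071/3317351540 ≈ 0.62089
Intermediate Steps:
X(T) = 1
d(v, V) = 54 + 6/(1313 + v)
X(-2205)/d(-1592, -1218) - 1990290/(-3304135) = 1/(6*(11818 + 9*(-1592))/(1313 - 1592)) - 1990290/(-3304135) = 1/(6*(11818 - 14328)/(-279)) - 1990290*(-1/3304135) = 1/(6*(-1/279)*(-2510)) + 398058/660827 = 1/(5020/93) + 398058/660827 = 1*(93/5020) + 398058/660827 = 93/5020 + 398058/660827 = 2059708071/3317351540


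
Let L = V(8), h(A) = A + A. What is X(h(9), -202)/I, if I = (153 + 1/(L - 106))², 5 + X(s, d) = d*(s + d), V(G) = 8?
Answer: 356913452/224790049 ≈ 1.5878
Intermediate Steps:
h(A) = 2*A
L = 8
X(s, d) = -5 + d*(d + s) (X(s, d) = -5 + d*(s + d) = -5 + d*(d + s))
I = 224790049/9604 (I = (153 + 1/(8 - 106))² = (153 + 1/(-98))² = (153 - 1/98)² = (14993/98)² = 224790049/9604 ≈ 23406.)
X(h(9), -202)/I = (-5 + (-202)² - 404*9)/(224790049/9604) = (-5 + 40804 - 202*18)*(9604/224790049) = (-5 + 40804 - 3636)*(9604/224790049) = 37163*(9604/224790049) = 356913452/224790049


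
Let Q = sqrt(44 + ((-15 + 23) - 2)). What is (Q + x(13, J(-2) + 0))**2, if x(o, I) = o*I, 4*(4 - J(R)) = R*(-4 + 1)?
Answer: 4425/4 + 325*sqrt(2) ≈ 1565.9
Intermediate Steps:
J(R) = 4 + 3*R/4 (J(R) = 4 - R*(-4 + 1)/4 = 4 - R*(-3)/4 = 4 - (-3)*R/4 = 4 + 3*R/4)
Q = 5*sqrt(2) (Q = sqrt(44 + (8 - 2)) = sqrt(44 + 6) = sqrt(50) = 5*sqrt(2) ≈ 7.0711)
x(o, I) = I*o
(Q + x(13, J(-2) + 0))**2 = (5*sqrt(2) + ((4 + (3/4)*(-2)) + 0)*13)**2 = (5*sqrt(2) + ((4 - 3/2) + 0)*13)**2 = (5*sqrt(2) + (5/2 + 0)*13)**2 = (5*sqrt(2) + (5/2)*13)**2 = (5*sqrt(2) + 65/2)**2 = (65/2 + 5*sqrt(2))**2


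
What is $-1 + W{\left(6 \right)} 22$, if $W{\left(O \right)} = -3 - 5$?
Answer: $-177$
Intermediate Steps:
$W{\left(O \right)} = -8$ ($W{\left(O \right)} = -3 - 5 = -8$)
$-1 + W{\left(6 \right)} 22 = -1 - 176 = -177$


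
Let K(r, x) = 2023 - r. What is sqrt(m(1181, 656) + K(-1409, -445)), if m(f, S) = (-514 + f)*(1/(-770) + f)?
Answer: sqrt(469077657510)/770 ≈ 889.47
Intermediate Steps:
m(f, S) = (-514 + f)*(-1/770 + f)
sqrt(m(1181, 656) + K(-1409, -445)) = sqrt((257/385 + 1181**2 - 395781/770*1181) + (2023 - 1*(-1409))) = sqrt((257/385 + 1394761 - 467417361/770) + (2023 + 1409)) = sqrt(606549123/770 + 3432) = sqrt(609191763/770) = sqrt(469077657510)/770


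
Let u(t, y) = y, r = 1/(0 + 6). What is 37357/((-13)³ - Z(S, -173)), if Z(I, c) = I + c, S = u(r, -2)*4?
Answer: -37357/2016 ≈ -18.530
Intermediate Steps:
r = ⅙ (r = 1/6 = ⅙ ≈ 0.16667)
S = -8 (S = -2*4 = -8)
37357/((-13)³ - Z(S, -173)) = 37357/((-13)³ - (-8 - 173)) = 37357/(-2197 - 1*(-181)) = 37357/(-2197 + 181) = 37357/(-2016) = 37357*(-1/2016) = -37357/2016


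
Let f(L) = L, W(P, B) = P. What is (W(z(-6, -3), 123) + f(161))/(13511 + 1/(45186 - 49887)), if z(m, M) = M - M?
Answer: 756861/63515210 ≈ 0.011916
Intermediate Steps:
z(m, M) = 0
(W(z(-6, -3), 123) + f(161))/(13511 + 1/(45186 - 49887)) = (0 + 161)/(13511 + 1/(45186 - 49887)) = 161/(13511 + 1/(-4701)) = 161/(13511 - 1/4701) = 161/(63515210/4701) = 161*(4701/63515210) = 756861/63515210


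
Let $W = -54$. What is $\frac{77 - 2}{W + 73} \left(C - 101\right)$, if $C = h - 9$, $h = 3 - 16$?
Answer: $- \frac{9225}{19} \approx -485.53$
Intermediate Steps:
$h = -13$ ($h = 3 - 16 = -13$)
$C = -22$ ($C = -13 - 9 = -22$)
$\frac{77 - 2}{W + 73} \left(C - 101\right) = \frac{77 - 2}{-54 + 73} \left(-22 - 101\right) = \frac{75}{19} \left(-123\right) = - \frac{9225}{19}$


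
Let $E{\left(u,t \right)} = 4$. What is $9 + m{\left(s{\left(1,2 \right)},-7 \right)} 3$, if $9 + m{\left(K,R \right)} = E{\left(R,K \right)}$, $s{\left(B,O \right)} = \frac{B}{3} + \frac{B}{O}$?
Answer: $-6$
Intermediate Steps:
$s{\left(B,O \right)} = \frac{B}{3} + \frac{B}{O}$ ($s{\left(B,O \right)} = B \frac{1}{3} + \frac{B}{O} = \frac{B}{3} + \frac{B}{O}$)
$m{\left(K,R \right)} = -5$ ($m{\left(K,R \right)} = -9 + 4 = -5$)
$9 + m{\left(s{\left(1,2 \right)},-7 \right)} 3 = 9 - 15 = -6$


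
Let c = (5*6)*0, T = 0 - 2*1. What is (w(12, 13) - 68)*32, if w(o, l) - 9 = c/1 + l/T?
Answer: -2096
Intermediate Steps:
T = -2 (T = 0 - 2 = -2)
c = 0 (c = 30*0 = 0)
w(o, l) = 9 - l/2 (w(o, l) = 9 + (0/1 + l/(-2)) = 9 + (0*1 + l*(-1/2)) = 9 + (0 - l/2) = 9 - l/2)
(w(12, 13) - 68)*32 = ((9 - 1/2*13) - 68)*32 = ((9 - 13/2) - 68)*32 = (5/2 - 68)*32 = -131/2*32 = -2096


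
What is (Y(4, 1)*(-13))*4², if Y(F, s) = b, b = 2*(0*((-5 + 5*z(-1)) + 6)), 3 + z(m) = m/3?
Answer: 0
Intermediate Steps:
z(m) = -3 + m/3
b = 0 (b = 2*(0*((-5 + 5*(-3 + (⅓)*(-1))) + 6)) = 2*(0*((-5 + 5*(-3 - ⅓)) + 6)) = 2*(0*((-5 + 5*(-10/3)) + 6)) = 2*(0*((-5 - 50/3) + 6)) = 2*(0*(-65/3 + 6)) = 2*(0*(-47/3)) = 2*0 = 0)
Y(F, s) = 0
(Y(4, 1)*(-13))*4² = (0*(-13))*4² = 0*16 = 0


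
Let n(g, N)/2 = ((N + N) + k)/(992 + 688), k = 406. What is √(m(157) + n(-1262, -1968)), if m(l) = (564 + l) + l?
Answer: √1541379/42 ≈ 29.560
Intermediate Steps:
m(l) = 564 + 2*l
n(g, N) = 29/60 + N/420 (n(g, N) = 2*(((N + N) + 406)/(992 + 688)) = 2*((2*N + 406)/1680) = 2*((406 + 2*N)*(1/1680)) = 2*(29/120 + N/840) = 29/60 + N/420)
√(m(157) + n(-1262, -1968)) = √((564 + 2*157) + (29/60 + (1/420)*(-1968))) = √((564 + 314) + (29/60 - 164/35)) = √(878 - 353/84) = √(73399/84) = √1541379/42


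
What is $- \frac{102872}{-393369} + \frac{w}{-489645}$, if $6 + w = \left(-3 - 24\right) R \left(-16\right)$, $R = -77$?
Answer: $\frac{1410181046}{4280248089} \approx 0.32946$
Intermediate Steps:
$w = -33270$ ($w = -6 + \left(-3 - 24\right) \left(-77\right) \left(-16\right) = -6 + \left(-27\right) \left(-77\right) \left(-16\right) = -6 + 2079 \left(-16\right) = -6 - 33264 = -33270$)
$- \frac{102872}{-393369} + \frac{w}{-489645} = - \frac{102872}{-393369} - \frac{33270}{-489645} = \left(-102872\right) \left(- \frac{1}{393369}\right) - - \frac{2218}{32643} = \frac{102872}{393369} + \frac{2218}{32643} = \frac{1410181046}{4280248089}$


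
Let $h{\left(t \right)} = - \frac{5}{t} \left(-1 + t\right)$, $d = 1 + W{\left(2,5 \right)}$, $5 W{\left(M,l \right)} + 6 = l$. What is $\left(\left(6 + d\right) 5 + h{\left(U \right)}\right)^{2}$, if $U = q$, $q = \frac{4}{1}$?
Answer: $\frac{14641}{16} \approx 915.06$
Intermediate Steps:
$W{\left(M,l \right)} = - \frac{6}{5} + \frac{l}{5}$
$d = \frac{4}{5}$ ($d = 1 + \left(- \frac{6}{5} + \frac{1}{5} \cdot 5\right) = 1 + \left(- \frac{6}{5} + 1\right) = 1 - \frac{1}{5} = \frac{4}{5} \approx 0.8$)
$q = 4$ ($q = 4 \cdot 1 = 4$)
$U = 4$
$h{\left(t \right)} = - \frac{5 \left(-1 + t\right)}{t}$
$\left(\left(6 + d\right) 5 + h{\left(U \right)}\right)^{2} = \left(\left(6 + \frac{4}{5}\right) 5 - \left(5 - \frac{5}{4}\right)\right)^{2} = \left(\frac{34}{5} \cdot 5 + \left(-5 + 5 \cdot \frac{1}{4}\right)\right)^{2} = \left(34 + \left(-5 + \frac{5}{4}\right)\right)^{2} = \left(34 - \frac{15}{4}\right)^{2} = \left(\frac{121}{4}\right)^{2} = \frac{14641}{16}$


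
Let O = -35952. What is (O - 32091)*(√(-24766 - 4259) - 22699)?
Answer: 1544508057 - 1020645*I*√129 ≈ 1.5445e+9 - 1.1592e+7*I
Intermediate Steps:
(O - 32091)*(√(-24766 - 4259) - 22699) = (-35952 - 32091)*(√(-24766 - 4259) - 22699) = -68043*(√(-29025) - 22699) = -68043*(15*I*√129 - 22699) = -68043*(-22699 + 15*I*√129) = 1544508057 - 1020645*I*√129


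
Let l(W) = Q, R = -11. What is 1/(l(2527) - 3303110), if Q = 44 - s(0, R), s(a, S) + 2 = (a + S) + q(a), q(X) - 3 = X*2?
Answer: -1/3303056 ≈ -3.0275e-7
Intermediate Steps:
q(X) = 3 + 2*X (q(X) = 3 + X*2 = 3 + 2*X)
s(a, S) = 1 + S + 3*a (s(a, S) = -2 + ((a + S) + (3 + 2*a)) = -2 + ((S + a) + (3 + 2*a)) = -2 + (3 + S + 3*a) = 1 + S + 3*a)
Q = 54 (Q = 44 - (1 - 11 + 3*0) = 44 - (1 - 11 + 0) = 44 - 1*(-10) = 44 + 10 = 54)
l(W) = 54
1/(l(2527) - 3303110) = 1/(54 - 3303110) = 1/(-3303056) = -1/3303056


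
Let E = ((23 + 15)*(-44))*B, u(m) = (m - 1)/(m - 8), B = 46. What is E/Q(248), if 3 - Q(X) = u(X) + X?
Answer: 18458880/59047 ≈ 312.61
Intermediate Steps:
u(m) = (-1 + m)/(-8 + m)
Q(X) = 3 - X - (-1 + X)/(-8 + X) (Q(X) = 3 - ((-1 + X)/(-8 + X) + X) = 3 - (X + (-1 + X)/(-8 + X)) = 3 + (-X - (-1 + X)/(-8 + X)) = 3 - X - (-1 + X)/(-8 + X))
E = -76912 (E = ((23 + 15)*(-44))*46 = (38*(-44))*46 = -1672*46 = -76912)
E/Q(248) = -76912*(-8 + 248)/(-23 - 1*248² + 10*248) = -76912*240/(-23 - 1*61504 + 2480) = -76912*240/(-23 - 61504 + 2480) = -76912/((1/240)*(-59047)) = -76912/(-59047/240) = -76912*(-240/59047) = 18458880/59047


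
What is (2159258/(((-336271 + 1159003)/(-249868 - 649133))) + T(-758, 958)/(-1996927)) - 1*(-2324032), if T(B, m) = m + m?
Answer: -261935714845165/7400611462 ≈ -35394.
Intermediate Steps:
T(B, m) = 2*m
(2159258/(((-336271 + 1159003)/(-249868 - 649133))) + T(-758, 958)/(-1996927)) - 1*(-2324032) = (2159258/(((-336271 + 1159003)/(-249868 - 649133))) + (2*958)/(-1996927)) - 1*(-2324032) = (2159258/((822732/(-899001))) + 1916*(-1/1996927)) + 2324032 = (2159258/((822732*(-1/899001))) - 1916/1996927) + 2324032 = (2159258/(-274244/299667) - 1916/1996927) + 2324032 = (2159258*(-299667/274244) - 1916/1996927) + 2324032 = (-323529183543/137122 - 1916/1996927) + 2324032 = -17461193572099949/7400611462 + 2324032 = -261935714845165/7400611462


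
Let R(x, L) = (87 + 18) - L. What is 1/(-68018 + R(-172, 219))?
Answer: -1/68132 ≈ -1.4677e-5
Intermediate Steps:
R(x, L) = 105 - L
1/(-68018 + R(-172, 219)) = 1/(-68018 + (105 - 1*219)) = 1/(-68018 + (105 - 219)) = 1/(-68018 - 114) = 1/(-68132) = -1/68132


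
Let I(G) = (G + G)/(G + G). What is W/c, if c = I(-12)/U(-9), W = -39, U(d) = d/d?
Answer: -39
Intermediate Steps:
I(G) = 1 (I(G) = (2*G)/((2*G)) = (2*G)*(1/(2*G)) = 1)
U(d) = 1
c = 1 (c = 1/1 = 1*1 = 1)
W/c = -39/1 = -39*1 = -39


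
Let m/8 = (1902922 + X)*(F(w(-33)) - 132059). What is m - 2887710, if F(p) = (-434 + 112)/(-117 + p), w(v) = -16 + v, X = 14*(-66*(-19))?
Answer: -168399058494394/83 ≈ -2.0289e+12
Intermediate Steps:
X = 17556 (X = 14*1254 = 17556)
F(p) = -322/(-117 + p)
m = -168398818814464/83 (m = 8*((1902922 + 17556)*(-322/(-117 + (-16 - 33)) - 132059)) = 8*(1920478*(-322/(-117 - 49) - 132059)) = 8*(1920478*(-322/(-166) - 132059)) = 8*(1920478*(-322*(-1/166) - 132059)) = 8*(1920478*(161/83 - 132059)) = 8*(1920478*(-10960736/83)) = 8*(-21049852351808/83) = -168398818814464/83 ≈ -2.0289e+12)
m - 2887710 = -168398818814464/83 - 2887710 = -168399058494394/83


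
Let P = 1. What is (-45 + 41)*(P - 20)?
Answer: 76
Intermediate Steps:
(-45 + 41)*(P - 20) = (-45 + 41)*(1 - 20) = -4*(-19) = 76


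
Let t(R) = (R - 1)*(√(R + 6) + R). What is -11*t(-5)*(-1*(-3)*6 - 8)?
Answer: -2640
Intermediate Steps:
t(R) = (-1 + R)*(R + √(6 + R)) (t(R) = (-1 + R)*(√(6 + R) + R) = (-1 + R)*(R + √(6 + R)))
-11*t(-5)*(-1*(-3)*6 - 8) = -11*((-5)² - 1*(-5) - √(6 - 5) - 5*√(6 - 5))*(-1*(-3)*6 - 8) = -11*(25 + 5 - √1 - 5*√1)*(3*6 - 8) = -11*(25 + 5 - 1*1 - 5*1)*(18 - 8) = -11*(25 + 5 - 1 - 5)*10 = -264*10 = -11*240 = -2640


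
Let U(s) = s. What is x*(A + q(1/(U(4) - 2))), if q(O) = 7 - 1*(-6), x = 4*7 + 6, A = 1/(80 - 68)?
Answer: 2669/6 ≈ 444.83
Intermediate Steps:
A = 1/12 ≈ 0.083333
x = 34 (x = 28 + 6 = 34)
q(O) = 13 (q(O) = 7 + 6 = 13)
x*(A + q(1/(U(4) - 2))) = 34*(1/12 + 13) = 34*(157/12) = 2669/6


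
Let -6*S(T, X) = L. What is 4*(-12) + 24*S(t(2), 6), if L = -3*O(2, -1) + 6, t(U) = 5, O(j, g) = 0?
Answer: -72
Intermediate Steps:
L = 6 (L = -3*0 + 6 = 0 + 6 = 6)
S(T, X) = -1 (S(T, X) = -⅙*6 = -1)
4*(-12) + 24*S(t(2), 6) = 4*(-12) + 24*(-1) = -48 - 24 = -72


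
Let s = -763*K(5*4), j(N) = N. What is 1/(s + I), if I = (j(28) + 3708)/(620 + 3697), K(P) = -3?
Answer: 4317/9885349 ≈ 0.00043671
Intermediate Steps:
s = 2289 (s = -763*(-3) = 2289)
I = 3736/4317 (I = (28 + 3708)/(620 + 3697) = 3736/4317 ≈ 0.86542)
1/(s + I) = 1/(2289 + 3736/4317) = 1/(9885349/4317) = 4317/9885349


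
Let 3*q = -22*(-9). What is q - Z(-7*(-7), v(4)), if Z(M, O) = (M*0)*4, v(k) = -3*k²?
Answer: 66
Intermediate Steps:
q = 66 (q = (-22*(-9))/3 = (⅓)*198 = 66)
Z(M, O) = 0 (Z(M, O) = 0*4 = 0)
q - Z(-7*(-7), v(4)) = 66 - 1*0 = 66 + 0 = 66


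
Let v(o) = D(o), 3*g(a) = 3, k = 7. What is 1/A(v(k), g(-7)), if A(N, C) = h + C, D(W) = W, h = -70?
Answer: -1/69 ≈ -0.014493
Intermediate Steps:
g(a) = 1 (g(a) = (⅓)*3 = 1)
v(o) = o
A(N, C) = -70 + C
1/A(v(k), g(-7)) = 1/(-70 + 1) = 1/(-69) = -1/69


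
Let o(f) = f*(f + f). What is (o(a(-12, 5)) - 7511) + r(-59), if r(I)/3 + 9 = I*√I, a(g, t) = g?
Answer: -7250 - 177*I*√59 ≈ -7250.0 - 1359.6*I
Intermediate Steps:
o(f) = 2*f² (o(f) = f*(2*f) = 2*f²)
r(I) = -27 + 3*I^(3/2) (r(I) = -27 + 3*(I*√I) = -27 + 3*I^(3/2))
(o(a(-12, 5)) - 7511) + r(-59) = (2*(-12)² - 7511) + (-27 + 3*(-59)^(3/2)) = (2*144 - 7511) + (-27 + 3*(-59*I*√59)) = (288 - 7511) + (-27 - 177*I*√59) = -7223 + (-27 - 177*I*√59) = -7250 - 177*I*√59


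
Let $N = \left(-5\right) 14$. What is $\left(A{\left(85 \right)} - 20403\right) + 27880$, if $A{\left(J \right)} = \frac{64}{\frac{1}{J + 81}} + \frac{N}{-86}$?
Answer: $\frac{778378}{43} \approx 18102.0$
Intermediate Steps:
$N = -70$
$A{\left(J \right)} = \frac{222947}{43} + 64 J$ ($A{\left(J \right)} = \frac{64}{\frac{1}{J + 81}} - \frac{70}{-86} = \frac{64}{\frac{1}{81 + J}} - - \frac{35}{43} = 64 \left(81 + J\right) + \frac{35}{43} = \left(5184 + 64 J\right) + \frac{35}{43} = \frac{222947}{43} + 64 J$)
$\left(A{\left(85 \right)} - 20403\right) + 27880 = \left(\left(\frac{222947}{43} + 64 \cdot 85\right) - 20403\right) + 27880 = \left(\left(\frac{222947}{43} + 5440\right) - 20403\right) + 27880 = \left(\frac{456867}{43} - 20403\right) + 27880 = - \frac{420462}{43} + 27880 = \frac{778378}{43}$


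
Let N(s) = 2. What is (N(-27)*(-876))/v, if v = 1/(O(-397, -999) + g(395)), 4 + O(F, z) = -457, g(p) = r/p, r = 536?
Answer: 318091368/395 ≈ 8.0530e+5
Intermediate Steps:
g(p) = 536/p
O(F, z) = -461 (O(F, z) = -4 - 457 = -461)
v = -395/181559 (v = 1/(-461 + 536/395) = 1/(-181559/395) = -395/181559 ≈ -0.0021756)
(N(-27)*(-876))/v = (2*(-876))/(-395/181559) = -1752*(-181559/395) = 318091368/395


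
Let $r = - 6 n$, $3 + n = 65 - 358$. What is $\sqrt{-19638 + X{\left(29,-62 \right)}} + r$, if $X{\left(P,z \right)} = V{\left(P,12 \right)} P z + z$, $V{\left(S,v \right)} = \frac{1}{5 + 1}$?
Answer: $1776 + \frac{i \sqrt{179997}}{3} \approx 1776.0 + 141.42 i$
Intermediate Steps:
$n = -296$ ($n = -3 + \left(65 - 358\right) = -3 - 293 = -296$)
$V{\left(S,v \right)} = \frac{1}{6}$
$r = 1776$ ($r = \left(-6\right) \left(-296\right) = 1776$)
$X{\left(P,z \right)} = z + \frac{P z}{6}$ ($X{\left(P,z \right)} = \frac{P}{6} z + z = \frac{P z}{6} + z = z + \frac{P z}{6}$)
$\sqrt{-19638 + X{\left(29,-62 \right)}} + r = \sqrt{-19638 + \frac{1}{6} \left(-62\right) \left(6 + 29\right)} + 1776 = \sqrt{-19638 + \frac{1}{6} \left(-62\right) 35} + 1776 = \sqrt{-19638 - \frac{1085}{3}} + 1776 = \sqrt{- \frac{59999}{3}} + 1776 = \frac{i \sqrt{179997}}{3} + 1776 = 1776 + \frac{i \sqrt{179997}}{3}$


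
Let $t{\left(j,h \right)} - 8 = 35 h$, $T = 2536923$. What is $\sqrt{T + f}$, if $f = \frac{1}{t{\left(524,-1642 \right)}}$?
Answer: $\frac{5 \sqrt{335064759139974}}{57462} \approx 1592.8$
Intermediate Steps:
$t{\left(j,h \right)} = 8 + 35 h$
$f = - \frac{1}{57462}$ ($f = \frac{1}{8 + 35 \left(-1642\right)} = \frac{1}{8 - 57470} = \frac{1}{-57462} = - \frac{1}{57462} \approx -1.7403 \cdot 10^{-5}$)
$\sqrt{T + f} = \sqrt{2536923 - \frac{1}{57462}} = \sqrt{\frac{145776669425}{57462}} = \frac{5 \sqrt{335064759139974}}{57462}$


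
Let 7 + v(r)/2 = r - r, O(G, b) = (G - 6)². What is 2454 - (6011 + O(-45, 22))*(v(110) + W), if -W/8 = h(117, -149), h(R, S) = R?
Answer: 8183854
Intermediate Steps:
W = -936 (W = -8*117 = -936)
O(G, b) = (-6 + G)²
v(r) = -14 (v(r) = -14 + 2*(r - r) = -14 + 2*0 = -14 + 0 = -14)
2454 - (6011 + O(-45, 22))*(v(110) + W) = 2454 - (6011 + (-6 - 45)²)*(-14 - 936) = 2454 - (6011 + (-51)²)*(-950) = 2454 - (6011 + 2601)*(-950) = 2454 - 8612*(-950) = 2454 - 1*(-8181400) = 2454 + 8181400 = 8183854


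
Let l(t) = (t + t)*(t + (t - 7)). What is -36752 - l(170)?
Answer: -149972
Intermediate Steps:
l(t) = 2*t*(-7 + 2*t) (l(t) = (2*t)*(t + (-7 + t)) = (2*t)*(-7 + 2*t) = 2*t*(-7 + 2*t))
-36752 - l(170) = -36752 - 2*170*(-7 + 2*170) = -36752 - 2*170*(-7 + 340) = -36752 - 2*170*333 = -36752 - 1*113220 = -36752 - 113220 = -149972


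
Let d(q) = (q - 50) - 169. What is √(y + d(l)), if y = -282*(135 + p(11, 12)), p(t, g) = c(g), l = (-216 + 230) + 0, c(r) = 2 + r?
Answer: I*√42223 ≈ 205.48*I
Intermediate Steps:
l = 14 (l = 14 + 0 = 14)
p(t, g) = 2 + g
d(q) = -219 + q (d(q) = (-50 + q) - 169 = -219 + q)
y = -42018 (y = -282*(135 + (2 + 12)) = -282*(135 + 14) = -282*149 = -42018)
√(y + d(l)) = √(-42018 + (-219 + 14)) = √(-42018 - 205) = √(-42223) = I*√42223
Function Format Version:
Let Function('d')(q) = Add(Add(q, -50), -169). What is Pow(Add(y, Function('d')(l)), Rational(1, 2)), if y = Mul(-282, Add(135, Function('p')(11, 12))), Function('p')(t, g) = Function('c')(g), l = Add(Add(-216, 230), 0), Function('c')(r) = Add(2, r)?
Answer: Mul(I, Pow(42223, Rational(1, 2))) ≈ Mul(205.48, I)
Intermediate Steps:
l = 14 (l = Add(14, 0) = 14)
Function('p')(t, g) = Add(2, g)
Function('d')(q) = Add(-219, q) (Function('d')(q) = Add(Add(-50, q), -169) = Add(-219, q))
y = -42018 (y = Mul(-282, Add(135, Add(2, 12))) = Mul(-282, Add(135, 14)) = Mul(-282, 149) = -42018)
Pow(Add(y, Function('d')(l)), Rational(1, 2)) = Pow(Add(-42018, Add(-219, 14)), Rational(1, 2)) = Pow(Add(-42018, -205), Rational(1, 2)) = Pow(-42223, Rational(1, 2)) = Mul(I, Pow(42223, Rational(1, 2)))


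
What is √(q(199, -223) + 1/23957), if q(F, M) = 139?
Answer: 2*√19944346242/23957 ≈ 11.790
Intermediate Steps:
√(q(199, -223) + 1/23957) = √(139 + 1/23957) = √(3330024/23957) = 2*√19944346242/23957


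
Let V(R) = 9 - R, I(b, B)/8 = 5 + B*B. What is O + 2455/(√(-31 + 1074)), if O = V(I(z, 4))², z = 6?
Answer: 25281 + 2455*√1043/1043 ≈ 25357.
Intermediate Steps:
I(b, B) = 40 + 8*B² (I(b, B) = 8*(5 + B*B) = 8*(5 + B²) = 40 + 8*B²)
O = 25281 (O = (9 - (40 + 8*4²))² = (9 - (40 + 8*16))² = (9 - (40 + 128))² = (9 - 1*168)² = (9 - 168)² = (-159)² = 25281)
O + 2455/(√(-31 + 1074)) = 25281 + 2455/(√(-31 + 1074)) = 25281 + 2455/(√1043) = 25281 + 2455*(√1043/1043) = 25281 + 2455*√1043/1043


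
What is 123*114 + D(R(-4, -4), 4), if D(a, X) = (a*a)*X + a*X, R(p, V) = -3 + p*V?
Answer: 14750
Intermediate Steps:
R(p, V) = -3 + V*p
D(a, X) = X*a + X*a² (D(a, X) = a²*X + X*a = X*a² + X*a = X*a + X*a²)
123*114 + D(R(-4, -4), 4) = 123*114 + 4*(-3 - 4*(-4))*(1 + (-3 - 4*(-4))) = 14022 + 4*(-3 + 16)*(1 + (-3 + 16)) = 14022 + 4*13*(1 + 13) = 14022 + 4*13*14 = 14022 + 728 = 14750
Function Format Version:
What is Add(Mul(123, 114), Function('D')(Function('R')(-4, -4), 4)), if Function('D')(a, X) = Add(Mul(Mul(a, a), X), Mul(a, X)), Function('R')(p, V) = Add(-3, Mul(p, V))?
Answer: 14750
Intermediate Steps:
Function('R')(p, V) = Add(-3, Mul(V, p))
Function('D')(a, X) = Add(Mul(X, a), Mul(X, Pow(a, 2))) (Function('D')(a, X) = Add(Mul(Pow(a, 2), X), Mul(X, a)) = Add(Mul(X, Pow(a, 2)), Mul(X, a)) = Add(Mul(X, a), Mul(X, Pow(a, 2))))
Add(Mul(123, 114), Function('D')(Function('R')(-4, -4), 4)) = Add(Mul(123, 114), Mul(4, Add(-3, Mul(-4, -4)), Add(1, Add(-3, Mul(-4, -4))))) = Add(14022, Mul(4, Add(-3, 16), Add(1, Add(-3, 16)))) = Add(14022, Mul(4, 13, Add(1, 13))) = Add(14022, Mul(4, 13, 14)) = Add(14022, 728) = 14750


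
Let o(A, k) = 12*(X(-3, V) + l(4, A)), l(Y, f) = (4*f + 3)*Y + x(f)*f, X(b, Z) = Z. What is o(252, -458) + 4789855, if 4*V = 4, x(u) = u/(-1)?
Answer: 4076347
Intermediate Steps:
x(u) = -u (x(u) = u*(-1) = -u)
V = 1 (V = (¼)*4 = 1)
l(Y, f) = -f² + Y*(3 + 4*f) (l(Y, f) = (4*f + 3)*Y + (-f)*f = (3 + 4*f)*Y - f² = Y*(3 + 4*f) - f² = -f² + Y*(3 + 4*f))
o(A, k) = 156 - 12*A² + 192*A (o(A, k) = 12*(1 + (-A² + 3*4 + 4*4*A)) = 12*(1 + (-A² + 12 + 16*A)) = 12*(1 + (12 - A² + 16*A)) = 12*(13 - A² + 16*A) = 156 - 12*A² + 192*A)
o(252, -458) + 4789855 = (156 - 12*252² + 192*252) + 4789855 = (156 - 12*63504 + 48384) + 4789855 = (156 - 762048 + 48384) + 4789855 = -713508 + 4789855 = 4076347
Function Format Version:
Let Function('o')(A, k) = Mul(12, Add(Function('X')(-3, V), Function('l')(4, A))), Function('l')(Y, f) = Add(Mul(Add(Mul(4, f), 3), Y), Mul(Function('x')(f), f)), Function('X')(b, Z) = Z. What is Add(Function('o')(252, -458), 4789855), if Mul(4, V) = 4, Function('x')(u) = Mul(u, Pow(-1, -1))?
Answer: 4076347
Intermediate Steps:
Function('x')(u) = Mul(-1, u) (Function('x')(u) = Mul(u, -1) = Mul(-1, u))
V = 1 (V = Mul(Rational(1, 4), 4) = 1)
Function('l')(Y, f) = Add(Mul(-1, Pow(f, 2)), Mul(Y, Add(3, Mul(4, f)))) (Function('l')(Y, f) = Add(Mul(Add(Mul(4, f), 3), Y), Mul(Mul(-1, f), f)) = Add(Mul(Add(3, Mul(4, f)), Y), Mul(-1, Pow(f, 2))) = Add(Mul(Y, Add(3, Mul(4, f))), Mul(-1, Pow(f, 2))) = Add(Mul(-1, Pow(f, 2)), Mul(Y, Add(3, Mul(4, f)))))
Function('o')(A, k) = Add(156, Mul(-12, Pow(A, 2)), Mul(192, A)) (Function('o')(A, k) = Mul(12, Add(1, Add(Mul(-1, Pow(A, 2)), Mul(3, 4), Mul(4, 4, A)))) = Mul(12, Add(1, Add(Mul(-1, Pow(A, 2)), 12, Mul(16, A)))) = Mul(12, Add(1, Add(12, Mul(-1, Pow(A, 2)), Mul(16, A)))) = Mul(12, Add(13, Mul(-1, Pow(A, 2)), Mul(16, A))) = Add(156, Mul(-12, Pow(A, 2)), Mul(192, A)))
Add(Function('o')(252, -458), 4789855) = Add(Add(156, Mul(-12, Pow(252, 2)), Mul(192, 252)), 4789855) = Add(Add(156, Mul(-12, 63504), 48384), 4789855) = Add(Add(156, -762048, 48384), 4789855) = Add(-713508, 4789855) = 4076347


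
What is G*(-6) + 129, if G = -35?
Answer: 339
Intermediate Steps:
G*(-6) + 129 = -35*(-6) + 129 = 210 + 129 = 339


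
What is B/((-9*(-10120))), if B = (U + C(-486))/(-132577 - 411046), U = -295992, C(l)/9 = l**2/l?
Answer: 1517/250066580 ≈ 6.0664e-6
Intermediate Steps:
C(l) = 9*l (C(l) = 9*(l**2/l) = 9*l)
B = 300366/543623 (B = (-295992 + 9*(-486))/(-132577 - 411046) = (-295992 - 4374)/(-543623) = -300366*(-1/543623) = 300366/543623 ≈ 0.55253)
B/((-9*(-10120))) = 300366/(543623*((-9*(-10120)))) = (300366/543623)/91080 = (300366/543623)*(1/91080) = 1517/250066580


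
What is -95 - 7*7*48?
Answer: -2447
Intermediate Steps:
-95 - 7*7*48 = -95 - 49*48 = -95 - 2352 = -2447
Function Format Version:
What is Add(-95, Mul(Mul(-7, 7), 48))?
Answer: -2447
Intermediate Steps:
Add(-95, Mul(Mul(-7, 7), 48)) = Add(-95, Mul(-49, 48)) = Add(-95, -2352) = -2447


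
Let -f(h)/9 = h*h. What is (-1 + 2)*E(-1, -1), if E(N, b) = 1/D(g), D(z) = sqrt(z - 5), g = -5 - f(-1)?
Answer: -I ≈ -1.0*I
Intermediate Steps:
f(h) = -9*h**2 (f(h) = -9*h*h = -9*h**2)
g = 4 (g = -5 - (-9)*(-1)**2 = -5 - (-9) = -5 - 1*(-9) = -5 + 9 = 4)
D(z) = sqrt(-5 + z)
E(N, b) = -I (E(N, b) = 1/(sqrt(-5 + 4)) = 1/(sqrt(-1)) = 1/I = -I)
(-1 + 2)*E(-1, -1) = (-1 + 2)*(-I) = 1*(-I) = -I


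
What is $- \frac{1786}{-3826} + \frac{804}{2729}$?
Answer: $\frac{3975049}{5220577} \approx 0.76142$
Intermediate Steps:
$- \frac{1786}{-3826} + \frac{804}{2729} = \left(-1786\right) \left(- \frac{1}{3826}\right) + 804 \cdot \frac{1}{2729} = \frac{893}{1913} + \frac{804}{2729} = \frac{3975049}{5220577}$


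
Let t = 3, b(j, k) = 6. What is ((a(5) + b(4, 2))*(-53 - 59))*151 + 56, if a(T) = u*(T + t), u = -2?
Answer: 169176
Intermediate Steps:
a(T) = -6 - 2*T (a(T) = -2*(T + 3) = -2*(3 + T) = -6 - 2*T)
((a(5) + b(4, 2))*(-53 - 59))*151 + 56 = (((-6 - 2*5) + 6)*(-53 - 59))*151 + 56 = (((-6 - 10) + 6)*(-112))*151 + 56 = ((-16 + 6)*(-112))*151 + 56 = -10*(-112)*151 + 56 = 1120*151 + 56 = 169120 + 56 = 169176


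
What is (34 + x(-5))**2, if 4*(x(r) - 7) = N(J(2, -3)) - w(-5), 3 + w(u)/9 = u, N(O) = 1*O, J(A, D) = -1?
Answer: 55225/16 ≈ 3451.6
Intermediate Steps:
N(O) = O
w(u) = -27 + 9*u
x(r) = 99/4 (x(r) = 7 + (-1 - (-27 + 9*(-5)))/4 = 7 + (-1 - (-27 - 45))/4 = 7 + (-1 - 1*(-72))/4 = 7 + (-1 + 72)/4 = 7 + (1/4)*71 = 7 + 71/4 = 99/4)
(34 + x(-5))**2 = (34 + 99/4)**2 = (235/4)**2 = 55225/16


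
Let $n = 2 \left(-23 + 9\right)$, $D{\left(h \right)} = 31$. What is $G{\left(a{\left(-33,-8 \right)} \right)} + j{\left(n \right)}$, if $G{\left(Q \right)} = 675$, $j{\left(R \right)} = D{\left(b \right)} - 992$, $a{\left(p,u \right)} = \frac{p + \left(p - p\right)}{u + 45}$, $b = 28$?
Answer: $-286$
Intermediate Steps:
$a{\left(p,u \right)} = \frac{p}{45 + u}$ ($a{\left(p,u \right)} = \frac{p + 0}{45 + u} = \frac{p}{45 + u}$)
$n = -28$ ($n = 2 \left(-14\right) = -28$)
$j{\left(R \right)} = -961$ ($j{\left(R \right)} = 31 - 992 = -961$)
$G{\left(a{\left(-33,-8 \right)} \right)} + j{\left(n \right)} = 675 - 961 = -286$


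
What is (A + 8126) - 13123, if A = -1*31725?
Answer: -36722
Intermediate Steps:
A = -31725
(A + 8126) - 13123 = (-31725 + 8126) - 13123 = -23599 - 13123 = -36722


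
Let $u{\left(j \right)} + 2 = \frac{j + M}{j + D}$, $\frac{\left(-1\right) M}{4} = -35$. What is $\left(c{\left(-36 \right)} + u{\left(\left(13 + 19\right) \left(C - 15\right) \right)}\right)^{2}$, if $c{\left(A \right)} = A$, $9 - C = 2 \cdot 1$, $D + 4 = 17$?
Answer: $\frac{83137924}{59049} \approx 1407.9$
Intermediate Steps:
$D = 13$ ($D = -4 + 17 = 13$)
$C = 7$ ($C = 9 - 2 \cdot 1 = 9 - 2 = 7$)
$M = 140$ ($M = \left(-4\right) \left(-35\right) = 140$)
$u{\left(j \right)} = -2 + \frac{140 + j}{13 + j}$ ($u{\left(j \right)} = -2 + \frac{j + 140}{j + 13} = -2 + \frac{140 + j}{13 + j}$)
$\left(c{\left(-36 \right)} + u{\left(\left(13 + 19\right) \left(C - 15\right) \right)}\right)^{2} = \left(-36 + \frac{114 - \left(13 + 19\right) \left(7 - 15\right)}{13 + \left(13 + 19\right) \left(7 - 15\right)}\right)^{2} = \left(-36 + \frac{114 - 32 \left(-8\right)}{13 + 32 \left(-8\right)}\right)^{2} = \left(-36 + \frac{114 - -256}{13 - 256}\right)^{2} = \left(-36 + \frac{114 + 256}{-243}\right)^{2} = \left(-36 - \frac{370}{243}\right)^{2} = \left(- \frac{9118}{243}\right)^{2} = \frac{83137924}{59049}$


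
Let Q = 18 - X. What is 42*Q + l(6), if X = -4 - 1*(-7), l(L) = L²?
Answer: 666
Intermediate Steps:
X = 3 (X = -4 + 7 = 3)
Q = 15 (Q = 18 - 1*3 = 18 - 3 = 15)
42*Q + l(6) = 42*15 + 6² = 630 + 36 = 666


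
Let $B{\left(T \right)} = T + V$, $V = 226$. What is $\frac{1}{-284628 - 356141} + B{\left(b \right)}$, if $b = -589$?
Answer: $- \frac{232599148}{640769} \approx -363.0$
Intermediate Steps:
$B{\left(T \right)} = 226 + T$ ($B{\left(T \right)} = T + 226 = 226 + T$)
$\frac{1}{-284628 - 356141} + B{\left(b \right)} = \frac{1}{-284628 - 356141} + \left(226 - 589\right) = \frac{1}{-640769} - 363 = - \frac{1}{640769} - 363 = - \frac{232599148}{640769}$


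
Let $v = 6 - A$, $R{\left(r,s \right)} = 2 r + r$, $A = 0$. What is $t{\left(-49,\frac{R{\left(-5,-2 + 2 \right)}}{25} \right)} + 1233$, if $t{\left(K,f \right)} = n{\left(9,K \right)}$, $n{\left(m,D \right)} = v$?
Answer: $1239$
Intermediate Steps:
$R{\left(r,s \right)} = 3 r$
$v = 6$ ($v = 6 - 0 = 6 + 0 = 6$)
$n{\left(m,D \right)} = 6$
$t{\left(K,f \right)} = 6$
$t{\left(-49,\frac{R{\left(-5,-2 + 2 \right)}}{25} \right)} + 1233 = 6 + 1233 = 1239$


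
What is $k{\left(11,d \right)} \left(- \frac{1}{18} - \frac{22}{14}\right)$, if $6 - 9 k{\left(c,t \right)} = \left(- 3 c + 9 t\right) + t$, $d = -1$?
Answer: $- \frac{1435}{162} \approx -8.858$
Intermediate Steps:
$k{\left(c,t \right)} = \frac{2}{3} - \frac{10 t}{9} + \frac{c}{3}$ ($k{\left(c,t \right)} = \frac{2}{3} - \frac{\left(- 3 c + 9 t\right) + t}{9} = \frac{2}{3} - \frac{- 3 c + 10 t}{9} = \frac{2}{3} + \left(- \frac{10 t}{9} + \frac{c}{3}\right) = \frac{2}{3} - \frac{10 t}{9} + \frac{c}{3}$)
$k{\left(11,d \right)} \left(- \frac{1}{18} - \frac{22}{14}\right) = \left(\frac{2}{3} - - \frac{10}{9} + \frac{1}{3} \cdot 11\right) \left(- \frac{1}{18} - \frac{22}{14}\right) = \left(\frac{2}{3} + \frac{10}{9} + \frac{11}{3}\right) \left(\left(-1\right) \frac{1}{18} - \frac{11}{7}\right) = \frac{49 \left(- \frac{1}{18} - \frac{11}{7}\right)}{9} = \frac{49}{9} \left(- \frac{205}{126}\right) = - \frac{1435}{162}$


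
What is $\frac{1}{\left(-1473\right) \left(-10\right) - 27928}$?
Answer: $- \frac{1}{13198} \approx -7.5769 \cdot 10^{-5}$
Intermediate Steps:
$\frac{1}{\left(-1473\right) \left(-10\right) - 27928} = \frac{1}{14730 - 27928} = \frac{1}{-13198} = - \frac{1}{13198}$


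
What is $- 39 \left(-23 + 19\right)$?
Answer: $156$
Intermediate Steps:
$- 39 \left(-23 + 19\right) = \left(-39\right) \left(-4\right) = 156$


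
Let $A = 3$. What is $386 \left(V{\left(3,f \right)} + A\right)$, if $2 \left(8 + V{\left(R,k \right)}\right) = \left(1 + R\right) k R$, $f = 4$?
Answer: $7334$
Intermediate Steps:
$V{\left(R,k \right)} = -8 + \frac{R k \left(1 + R\right)}{2}$ ($V{\left(R,k \right)} = -8 + \frac{\left(1 + R\right) k R}{2} = -8 + \frac{k \left(1 + R\right) R}{2} = -8 + \frac{R k \left(1 + R\right)}{2}$)
$386 \left(V{\left(3,f \right)} + A\right) = 386 \left(\left(-8 + \frac{1}{2} \cdot 3 \cdot 4 + \frac{1}{2} \cdot 4 \cdot 3^{2}\right) + 3\right) = 386 \left(\left(-8 + 6 + \frac{1}{2} \cdot 4 \cdot 9\right) + 3\right) = 386 \left(\left(-8 + 6 + 18\right) + 3\right) = 386 \left(16 + 3\right) = 386 \cdot 19 = 7334$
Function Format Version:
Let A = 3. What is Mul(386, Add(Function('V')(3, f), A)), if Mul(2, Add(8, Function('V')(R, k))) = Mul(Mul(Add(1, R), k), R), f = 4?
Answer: 7334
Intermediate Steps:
Function('V')(R, k) = Add(-8, Mul(Rational(1, 2), R, k, Add(1, R))) (Function('V')(R, k) = Add(-8, Mul(Rational(1, 2), Mul(Mul(Add(1, R), k), R))) = Add(-8, Mul(Rational(1, 2), Mul(Mul(k, Add(1, R)), R))) = Add(-8, Mul(Rational(1, 2), Mul(R, k, Add(1, R)))) = Add(-8, Mul(Rational(1, 2), R, k, Add(1, R))))
Mul(386, Add(Function('V')(3, f), A)) = Mul(386, Add(Add(-8, Mul(Rational(1, 2), 3, 4), Mul(Rational(1, 2), 4, Pow(3, 2))), 3)) = Mul(386, Add(Add(-8, 6, Mul(Rational(1, 2), 4, 9)), 3)) = Mul(386, Add(Add(-8, 6, 18), 3)) = Mul(386, Add(16, 3)) = Mul(386, 19) = 7334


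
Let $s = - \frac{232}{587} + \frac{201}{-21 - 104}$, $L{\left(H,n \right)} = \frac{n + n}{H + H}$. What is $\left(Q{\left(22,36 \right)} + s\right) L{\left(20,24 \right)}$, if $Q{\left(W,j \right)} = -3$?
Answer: $- \frac{2202672}{366875} \approx -6.0039$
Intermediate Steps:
$L{\left(H,n \right)} = \frac{n}{H}$ ($L{\left(H,n \right)} = \frac{2 n}{2 H} = 2 n \frac{1}{2 H} = \frac{n}{H}$)
$s = - \frac{146987}{73375}$ ($s = \left(-232\right) \frac{1}{587} + \frac{201}{-125} = - \frac{232}{587} + 201 \left(- \frac{1}{125}\right) = - \frac{232}{587} - \frac{201}{125} = - \frac{146987}{73375} \approx -2.0032$)
$\left(Q{\left(22,36 \right)} + s\right) L{\left(20,24 \right)} = \left(-3 - \frac{146987}{73375}\right) \frac{24}{20} = - \frac{367112 \cdot 24 \cdot \frac{1}{20}}{73375} = \left(- \frac{367112}{73375}\right) \frac{6}{5} = - \frac{2202672}{366875}$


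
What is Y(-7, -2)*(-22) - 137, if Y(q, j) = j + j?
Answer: -49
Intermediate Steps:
Y(q, j) = 2*j
Y(-7, -2)*(-22) - 137 = (2*(-2))*(-22) - 137 = -4*(-22) - 137 = 88 - 137 = -49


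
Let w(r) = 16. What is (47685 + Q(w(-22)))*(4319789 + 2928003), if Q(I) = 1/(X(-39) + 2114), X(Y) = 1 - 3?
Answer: 45620647373627/132 ≈ 3.4561e+11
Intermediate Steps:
X(Y) = -2
Q(I) = 1/2112 (Q(I) = 1/(-2 + 2114) = 1/2112)
(47685 + Q(w(-22)))*(4319789 + 2928003) = (47685 + 1/2112)*(4319789 + 2928003) = (100710721/2112)*7247792 = 45620647373627/132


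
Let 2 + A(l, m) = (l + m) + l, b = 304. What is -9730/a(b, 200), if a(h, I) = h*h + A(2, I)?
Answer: -4865/46309 ≈ -0.10506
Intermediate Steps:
A(l, m) = -2 + m + 2*l (A(l, m) = -2 + ((l + m) + l) = -2 + (m + 2*l) = -2 + m + 2*l)
a(h, I) = 2 + I + h² (a(h, I) = h*h + (-2 + I + 2*2) = h² + (-2 + I + 4) = h² + (2 + I) = 2 + I + h²)
-9730/a(b, 200) = -9730/(2 + 200 + 304²) = -9730/(2 + 200 + 92416) = -9730/92618 = -9730*1/92618 = -4865/46309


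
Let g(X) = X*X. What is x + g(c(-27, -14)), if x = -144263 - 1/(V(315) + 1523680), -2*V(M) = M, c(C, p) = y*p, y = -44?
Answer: 716643654683/3047045 ≈ 2.3519e+5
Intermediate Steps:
c(C, p) = -44*p
V(M) = -M/2
g(X) = X**2
x = -439575852837/3047045 (x = -144263 - 1/(-1/2*315 + 1523680) = -144263 - 1/(-315/2 + 1523680) = -144263 - 1/3047045/2 = -144263 - 1*2/3047045 = -144263 - 2/3047045 = -439575852837/3047045 ≈ -1.4426e+5)
x + g(c(-27, -14)) = -439575852837/3047045 + (-44*(-14))**2 = -439575852837/3047045 + 616**2 = -439575852837/3047045 + 379456 = 716643654683/3047045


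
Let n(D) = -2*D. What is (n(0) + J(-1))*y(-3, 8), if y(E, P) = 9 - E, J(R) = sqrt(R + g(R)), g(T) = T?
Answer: 12*I*sqrt(2) ≈ 16.971*I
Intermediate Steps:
J(R) = sqrt(2)*sqrt(R) (J(R) = sqrt(R + R) = sqrt(2*R) = sqrt(2)*sqrt(R))
(n(0) + J(-1))*y(-3, 8) = (-2*0 + sqrt(2)*sqrt(-1))*(9 - 1*(-3)) = (0 + sqrt(2)*I)*(9 + 3) = (0 + I*sqrt(2))*12 = (I*sqrt(2))*12 = 12*I*sqrt(2)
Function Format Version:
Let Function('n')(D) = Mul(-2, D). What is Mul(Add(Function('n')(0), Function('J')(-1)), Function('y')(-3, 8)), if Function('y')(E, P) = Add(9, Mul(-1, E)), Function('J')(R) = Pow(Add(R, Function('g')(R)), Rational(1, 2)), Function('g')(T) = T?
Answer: Mul(12, I, Pow(2, Rational(1, 2))) ≈ Mul(16.971, I)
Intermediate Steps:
Function('J')(R) = Mul(Pow(2, Rational(1, 2)), Pow(R, Rational(1, 2))) (Function('J')(R) = Pow(Add(R, R), Rational(1, 2)) = Pow(Mul(2, R), Rational(1, 2)) = Mul(Pow(2, Rational(1, 2)), Pow(R, Rational(1, 2))))
Mul(Add(Function('n')(0), Function('J')(-1)), Function('y')(-3, 8)) = Mul(Add(Mul(-2, 0), Mul(Pow(2, Rational(1, 2)), Pow(-1, Rational(1, 2)))), Add(9, Mul(-1, -3))) = Mul(Add(0, Mul(Pow(2, Rational(1, 2)), I)), Add(9, 3)) = Mul(Add(0, Mul(I, Pow(2, Rational(1, 2)))), 12) = Mul(Mul(I, Pow(2, Rational(1, 2))), 12) = Mul(12, I, Pow(2, Rational(1, 2)))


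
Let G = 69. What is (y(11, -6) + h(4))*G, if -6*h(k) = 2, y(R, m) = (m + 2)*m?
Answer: 1633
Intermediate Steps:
y(R, m) = m*(2 + m) (y(R, m) = (2 + m)*m = m*(2 + m))
h(k) = -⅓ (h(k) = -⅙*2 = -⅓)
(y(11, -6) + h(4))*G = (-6*(2 - 6) - ⅓)*69 = (-6*(-4) - ⅓)*69 = (24 - ⅓)*69 = (71/3)*69 = 1633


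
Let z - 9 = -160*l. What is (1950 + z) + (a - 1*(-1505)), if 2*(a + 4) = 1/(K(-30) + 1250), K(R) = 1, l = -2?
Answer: 9457561/2502 ≈ 3780.0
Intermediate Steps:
a = -10007/2502 (a = -4 + 1/(2*(1 + 1250)) = -4 + (1/2)/1251 = -4 + (1/2)*(1/1251) = -4 + 1/2502 = -10007/2502 ≈ -3.9996)
z = 329 (z = 9 - 160*(-2) = 9 + 320 = 329)
(1950 + z) + (a - 1*(-1505)) = (1950 + 329) + (-10007/2502 - 1*(-1505)) = 2279 + (-10007/2502 + 1505) = 2279 + 3755503/2502 = 9457561/2502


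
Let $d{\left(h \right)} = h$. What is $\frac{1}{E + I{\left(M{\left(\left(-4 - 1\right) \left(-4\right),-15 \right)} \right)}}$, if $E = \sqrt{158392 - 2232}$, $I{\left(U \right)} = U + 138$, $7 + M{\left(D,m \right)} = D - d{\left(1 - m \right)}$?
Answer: $- \frac{27}{27587} + \frac{16 \sqrt{610}}{137935} \approx 0.0018862$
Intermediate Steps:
$M{\left(D,m \right)} = -8 + D + m$ ($M{\left(D,m \right)} = -7 - \left(1 - D - m\right) = -7 + \left(D + \left(-1 + m\right)\right) = -7 + \left(-1 + D + m\right) = -8 + D + m$)
$I{\left(U \right)} = 138 + U$
$E = 16 \sqrt{610}$ ($E = \sqrt{158392 + \left(-109866 + 107634\right)} = \sqrt{158392 - 2232} = \sqrt{156160} = 16 \sqrt{610} \approx 395.17$)
$\frac{1}{E + I{\left(M{\left(\left(-4 - 1\right) \left(-4\right),-15 \right)} \right)}} = \frac{1}{16 \sqrt{610} + \left(138 - \left(23 - \left(-4 - 1\right) \left(-4\right)\right)\right)} = \frac{1}{16 \sqrt{610} + \left(138 - 3\right)} = \frac{1}{16 \sqrt{610} + 135} = \frac{1}{135 + 16 \sqrt{610}}$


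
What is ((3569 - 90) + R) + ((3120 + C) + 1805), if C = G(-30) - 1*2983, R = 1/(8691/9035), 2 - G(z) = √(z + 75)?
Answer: 47140328/8691 - 3*√5 ≈ 5417.3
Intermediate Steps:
G(z) = 2 - √(75 + z) (G(z) = 2 - √(z + 75) = 2 - √(75 + z))
R = 9035/8691 (R = 1/(8691*(1/9035)) = 1/(8691/9035) = 9035/8691 ≈ 1.0396)
C = -2981 - 3*√5 (C = (2 - √(75 - 30)) - 1*2983 = (2 - √45) - 2983 = (2 - 3*√5) - 2983 = -2981 - 3*√5 ≈ -2987.7)
((3569 - 90) + R) + ((3120 + C) + 1805) = ((3569 - 90) + 9035/8691) + ((3120 + (-2981 - 3*√5)) + 1805) = (3479 + 9035/8691) + ((139 - 3*√5) + 1805) = 30245024/8691 + (1944 - 3*√5) = 47140328/8691 - 3*√5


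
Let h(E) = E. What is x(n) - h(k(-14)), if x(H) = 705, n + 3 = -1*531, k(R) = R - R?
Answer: 705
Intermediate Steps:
k(R) = 0
n = -534 (n = -3 - 1*531 = -3 - 531 = -534)
x(n) - h(k(-14)) = 705 - 1*0 = 705 + 0 = 705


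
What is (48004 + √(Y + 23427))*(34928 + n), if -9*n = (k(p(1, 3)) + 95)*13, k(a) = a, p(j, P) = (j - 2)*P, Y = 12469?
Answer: 15032740624/9 + 626312*√8974/9 ≈ 1.6769e+9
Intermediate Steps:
p(j, P) = P*(-2 + j) (p(j, P) = (-2 + j)*P = P*(-2 + j))
n = -1196/9 (n = -(3*(-2 + 1) + 95)*13/9 = -(3*(-1) + 95)*13/9 = -(-3 + 95)*13/9 = -92*13/9 = -⅑*1196 = -1196/9 ≈ -132.89)
(48004 + √(Y + 23427))*(34928 + n) = (48004 + √(12469 + 23427))*(34928 - 1196/9) = (48004 + √35896)*(313156/9) = (48004 + 2*√8974)*(313156/9) = 15032740624/9 + 626312*√8974/9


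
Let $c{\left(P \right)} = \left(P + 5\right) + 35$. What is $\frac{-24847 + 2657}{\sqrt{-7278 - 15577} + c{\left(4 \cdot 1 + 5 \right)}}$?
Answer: $- \frac{77665}{1804} + \frac{1585 i \sqrt{22855}}{1804} \approx -43.052 + 132.83 i$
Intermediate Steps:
$c{\left(P \right)} = 40 + P$ ($c{\left(P \right)} = \left(5 + P\right) + 35 = 40 + P$)
$\frac{-24847 + 2657}{\sqrt{-7278 - 15577} + c{\left(4 \cdot 1 + 5 \right)}} = \frac{-24847 + 2657}{\sqrt{-7278 - 15577} + \left(40 + \left(4 \cdot 1 + 5\right)\right)} = - \frac{22190}{\sqrt{-22855} + \left(40 + \left(4 + 5\right)\right)} = - \frac{22190}{i \sqrt{22855} + \left(40 + 9\right)} = - \frac{22190}{i \sqrt{22855} + 49} = - \frac{22190}{49 + i \sqrt{22855}}$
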